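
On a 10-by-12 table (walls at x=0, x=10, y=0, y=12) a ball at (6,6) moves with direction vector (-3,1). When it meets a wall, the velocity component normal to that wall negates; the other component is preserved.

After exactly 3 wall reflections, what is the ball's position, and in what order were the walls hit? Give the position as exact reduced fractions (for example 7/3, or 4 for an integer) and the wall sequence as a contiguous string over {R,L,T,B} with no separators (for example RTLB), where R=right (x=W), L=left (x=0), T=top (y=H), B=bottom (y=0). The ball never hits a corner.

Final position: (8,12)
Wall sequence: LRT

1. t=2 → L at (0,8); v=(3,1)
2. t=10/3 → R at (10,34/3); v=(-3,1)
3. t=2/3 → T at (8,12); v=(-3,-1)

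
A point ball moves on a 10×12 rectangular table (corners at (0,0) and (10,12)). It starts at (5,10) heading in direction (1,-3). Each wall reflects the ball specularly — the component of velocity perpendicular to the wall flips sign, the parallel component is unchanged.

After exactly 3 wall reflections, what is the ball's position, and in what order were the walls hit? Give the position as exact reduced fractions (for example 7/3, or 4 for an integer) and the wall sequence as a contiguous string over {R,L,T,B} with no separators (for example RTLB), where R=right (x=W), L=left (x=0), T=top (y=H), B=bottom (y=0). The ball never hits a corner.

Final position: (23/3,12)
Wall sequence: BRT

1. t=10/3 → B at (25/3,0); v=(1,3)
2. t=5/3 → R at (10,5); v=(-1,3)
3. t=7/3 → T at (23/3,12); v=(-1,-3)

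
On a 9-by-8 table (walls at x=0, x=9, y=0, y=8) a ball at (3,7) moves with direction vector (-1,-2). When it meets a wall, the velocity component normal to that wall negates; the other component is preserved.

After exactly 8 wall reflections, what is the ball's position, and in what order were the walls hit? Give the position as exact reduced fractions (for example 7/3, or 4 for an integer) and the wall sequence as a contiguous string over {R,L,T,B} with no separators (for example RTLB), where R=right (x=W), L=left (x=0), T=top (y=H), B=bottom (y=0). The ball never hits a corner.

1. t=3 → L at (0,1); v=(1,-2)
2. t=1/2 → B at (1/2,0); v=(1,2)
3. t=4 → T at (9/2,8); v=(1,-2)
4. t=4 → B at (17/2,0); v=(1,2)
5. t=1/2 → R at (9,1); v=(-1,2)
6. t=7/2 → T at (11/2,8); v=(-1,-2)
7. t=4 → B at (3/2,0); v=(-1,2)
8. t=3/2 → L at (0,3); v=(1,2)

Final position: (0,3)
Wall sequence: LBTBRTBL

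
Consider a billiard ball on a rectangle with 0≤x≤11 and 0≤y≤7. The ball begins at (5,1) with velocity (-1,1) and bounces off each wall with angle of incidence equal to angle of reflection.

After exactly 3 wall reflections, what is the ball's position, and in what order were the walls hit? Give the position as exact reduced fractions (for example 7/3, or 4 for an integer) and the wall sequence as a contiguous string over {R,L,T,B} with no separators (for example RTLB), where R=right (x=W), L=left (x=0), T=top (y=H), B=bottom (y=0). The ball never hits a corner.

Final position: (8,0)
Wall sequence: LTB

1. t=5 → L at (0,6); v=(1,1)
2. t=1 → T at (1,7); v=(1,-1)
3. t=7 → B at (8,0); v=(1,1)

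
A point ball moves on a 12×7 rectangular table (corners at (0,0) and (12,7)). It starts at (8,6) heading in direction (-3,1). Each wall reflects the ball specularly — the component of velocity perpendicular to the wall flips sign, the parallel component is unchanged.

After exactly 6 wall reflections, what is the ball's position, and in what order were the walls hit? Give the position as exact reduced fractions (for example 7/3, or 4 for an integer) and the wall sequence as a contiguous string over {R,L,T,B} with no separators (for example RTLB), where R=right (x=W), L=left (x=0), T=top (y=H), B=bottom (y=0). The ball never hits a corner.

Final position: (12,20/3)
Wall sequence: TLRBLR

1. t=1 → T at (5,7); v=(-3,-1)
2. t=5/3 → L at (0,16/3); v=(3,-1)
3. t=4 → R at (12,4/3); v=(-3,-1)
4. t=4/3 → B at (8,0); v=(-3,1)
5. t=8/3 → L at (0,8/3); v=(3,1)
6. t=4 → R at (12,20/3); v=(-3,1)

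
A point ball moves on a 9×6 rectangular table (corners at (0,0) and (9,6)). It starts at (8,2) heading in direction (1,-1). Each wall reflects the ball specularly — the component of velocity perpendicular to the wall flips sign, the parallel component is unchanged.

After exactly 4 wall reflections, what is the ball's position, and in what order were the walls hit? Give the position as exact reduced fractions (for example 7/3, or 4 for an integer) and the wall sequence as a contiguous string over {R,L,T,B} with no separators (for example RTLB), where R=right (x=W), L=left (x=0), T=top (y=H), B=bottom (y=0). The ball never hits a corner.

1. t=1 → R at (9,1); v=(-1,-1)
2. t=1 → B at (8,0); v=(-1,1)
3. t=6 → T at (2,6); v=(-1,-1)
4. t=2 → L at (0,4); v=(1,-1)

Final position: (0,4)
Wall sequence: RBTL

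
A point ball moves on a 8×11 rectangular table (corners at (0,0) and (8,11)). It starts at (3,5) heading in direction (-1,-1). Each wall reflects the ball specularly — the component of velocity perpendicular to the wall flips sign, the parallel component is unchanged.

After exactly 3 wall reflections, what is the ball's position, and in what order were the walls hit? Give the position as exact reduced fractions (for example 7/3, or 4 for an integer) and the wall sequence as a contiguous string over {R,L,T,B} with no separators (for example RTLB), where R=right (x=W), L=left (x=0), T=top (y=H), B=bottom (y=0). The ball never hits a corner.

Final position: (8,6)
Wall sequence: LBR

1. t=3 → L at (0,2); v=(1,-1)
2. t=2 → B at (2,0); v=(1,1)
3. t=6 → R at (8,6); v=(-1,1)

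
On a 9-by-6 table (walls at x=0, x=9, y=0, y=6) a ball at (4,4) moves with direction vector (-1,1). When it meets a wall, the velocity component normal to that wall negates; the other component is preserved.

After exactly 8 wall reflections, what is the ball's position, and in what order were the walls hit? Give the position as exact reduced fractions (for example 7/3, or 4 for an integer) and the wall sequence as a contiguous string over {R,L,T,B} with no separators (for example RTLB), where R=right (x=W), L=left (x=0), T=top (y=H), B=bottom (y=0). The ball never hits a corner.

Final position: (4,6)
Wall sequence: TLBRTBLT

1. t=2 → T at (2,6); v=(-1,-1)
2. t=2 → L at (0,4); v=(1,-1)
3. t=4 → B at (4,0); v=(1,1)
4. t=5 → R at (9,5); v=(-1,1)
5. t=1 → T at (8,6); v=(-1,-1)
6. t=6 → B at (2,0); v=(-1,1)
7. t=2 → L at (0,2); v=(1,1)
8. t=4 → T at (4,6); v=(1,-1)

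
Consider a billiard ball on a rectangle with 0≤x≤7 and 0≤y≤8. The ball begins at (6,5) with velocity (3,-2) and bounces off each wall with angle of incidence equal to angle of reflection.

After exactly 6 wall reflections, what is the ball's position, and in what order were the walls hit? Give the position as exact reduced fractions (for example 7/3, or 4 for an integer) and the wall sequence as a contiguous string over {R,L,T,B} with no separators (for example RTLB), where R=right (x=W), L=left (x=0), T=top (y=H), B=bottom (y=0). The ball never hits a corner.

Final position: (0,19/3)
Wall sequence: RBLRTL

1. t=1/3 → R at (7,13/3); v=(-3,-2)
2. t=13/6 → B at (1/2,0); v=(-3,2)
3. t=1/6 → L at (0,1/3); v=(3,2)
4. t=7/3 → R at (7,5); v=(-3,2)
5. t=3/2 → T at (5/2,8); v=(-3,-2)
6. t=5/6 → L at (0,19/3); v=(3,-2)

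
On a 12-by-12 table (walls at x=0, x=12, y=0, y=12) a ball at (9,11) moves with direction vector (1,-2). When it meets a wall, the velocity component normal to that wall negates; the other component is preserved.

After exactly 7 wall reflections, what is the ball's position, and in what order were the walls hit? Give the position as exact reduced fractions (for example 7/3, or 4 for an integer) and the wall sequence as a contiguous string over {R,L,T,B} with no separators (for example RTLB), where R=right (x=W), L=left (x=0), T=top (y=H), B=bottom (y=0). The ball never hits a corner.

Final position: (12,5)
Wall sequence: RBTLBTR

1. t=3 → R at (12,5); v=(-1,-2)
2. t=5/2 → B at (19/2,0); v=(-1,2)
3. t=6 → T at (7/2,12); v=(-1,-2)
4. t=7/2 → L at (0,5); v=(1,-2)
5. t=5/2 → B at (5/2,0); v=(1,2)
6. t=6 → T at (17/2,12); v=(1,-2)
7. t=7/2 → R at (12,5); v=(-1,-2)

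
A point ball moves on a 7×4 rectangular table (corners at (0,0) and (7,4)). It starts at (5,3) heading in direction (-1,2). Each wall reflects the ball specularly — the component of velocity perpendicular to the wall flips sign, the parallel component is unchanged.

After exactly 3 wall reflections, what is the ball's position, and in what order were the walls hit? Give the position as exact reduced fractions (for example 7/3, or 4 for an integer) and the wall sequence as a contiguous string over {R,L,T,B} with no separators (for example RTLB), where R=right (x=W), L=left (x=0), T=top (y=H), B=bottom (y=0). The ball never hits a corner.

1. t=1/2 → T at (9/2,4); v=(-1,-2)
2. t=2 → B at (5/2,0); v=(-1,2)
3. t=2 → T at (1/2,4); v=(-1,-2)

Final position: (1/2,4)
Wall sequence: TBT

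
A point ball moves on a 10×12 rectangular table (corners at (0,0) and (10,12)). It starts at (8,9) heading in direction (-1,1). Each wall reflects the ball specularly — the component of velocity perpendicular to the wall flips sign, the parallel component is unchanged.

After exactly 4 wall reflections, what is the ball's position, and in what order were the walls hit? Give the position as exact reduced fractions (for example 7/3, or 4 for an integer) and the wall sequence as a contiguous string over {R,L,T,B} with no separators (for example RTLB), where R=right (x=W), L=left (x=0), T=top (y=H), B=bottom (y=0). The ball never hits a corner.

Final position: (10,3)
Wall sequence: TLBR

1. t=3 → T at (5,12); v=(-1,-1)
2. t=5 → L at (0,7); v=(1,-1)
3. t=7 → B at (7,0); v=(1,1)
4. t=3 → R at (10,3); v=(-1,1)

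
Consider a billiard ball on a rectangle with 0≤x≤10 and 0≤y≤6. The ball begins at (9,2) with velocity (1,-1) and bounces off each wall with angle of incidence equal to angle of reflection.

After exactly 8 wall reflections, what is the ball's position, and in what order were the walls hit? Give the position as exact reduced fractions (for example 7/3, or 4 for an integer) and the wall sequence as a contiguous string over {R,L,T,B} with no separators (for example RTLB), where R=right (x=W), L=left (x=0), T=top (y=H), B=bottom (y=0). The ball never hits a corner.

Final position: (5,0)
Wall sequence: RBTLBTRB

1. t=1 → R at (10,1); v=(-1,-1)
2. t=1 → B at (9,0); v=(-1,1)
3. t=6 → T at (3,6); v=(-1,-1)
4. t=3 → L at (0,3); v=(1,-1)
5. t=3 → B at (3,0); v=(1,1)
6. t=6 → T at (9,6); v=(1,-1)
7. t=1 → R at (10,5); v=(-1,-1)
8. t=5 → B at (5,0); v=(-1,1)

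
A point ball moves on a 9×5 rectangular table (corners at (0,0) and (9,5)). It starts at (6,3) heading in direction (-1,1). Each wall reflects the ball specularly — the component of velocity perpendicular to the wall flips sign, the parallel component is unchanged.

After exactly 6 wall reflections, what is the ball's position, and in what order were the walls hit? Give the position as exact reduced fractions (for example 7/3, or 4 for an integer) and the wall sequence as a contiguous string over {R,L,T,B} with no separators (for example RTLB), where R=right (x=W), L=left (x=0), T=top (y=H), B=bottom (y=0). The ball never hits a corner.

Final position: (7,0)
Wall sequence: TLBTRB

1. t=2 → T at (4,5); v=(-1,-1)
2. t=4 → L at (0,1); v=(1,-1)
3. t=1 → B at (1,0); v=(1,1)
4. t=5 → T at (6,5); v=(1,-1)
5. t=3 → R at (9,2); v=(-1,-1)
6. t=2 → B at (7,0); v=(-1,1)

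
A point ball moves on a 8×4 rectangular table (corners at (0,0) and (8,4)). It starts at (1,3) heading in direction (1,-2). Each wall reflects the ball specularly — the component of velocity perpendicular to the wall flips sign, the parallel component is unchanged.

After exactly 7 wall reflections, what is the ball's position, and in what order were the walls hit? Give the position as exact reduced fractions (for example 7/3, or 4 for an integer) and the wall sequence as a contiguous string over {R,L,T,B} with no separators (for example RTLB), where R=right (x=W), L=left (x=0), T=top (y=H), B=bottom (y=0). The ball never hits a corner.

1. t=3/2 → B at (5/2,0); v=(1,2)
2. t=2 → T at (9/2,4); v=(1,-2)
3. t=2 → B at (13/2,0); v=(1,2)
4. t=3/2 → R at (8,3); v=(-1,2)
5. t=1/2 → T at (15/2,4); v=(-1,-2)
6. t=2 → B at (11/2,0); v=(-1,2)
7. t=2 → T at (7/2,4); v=(-1,-2)

Final position: (7/2,4)
Wall sequence: BTBRTBT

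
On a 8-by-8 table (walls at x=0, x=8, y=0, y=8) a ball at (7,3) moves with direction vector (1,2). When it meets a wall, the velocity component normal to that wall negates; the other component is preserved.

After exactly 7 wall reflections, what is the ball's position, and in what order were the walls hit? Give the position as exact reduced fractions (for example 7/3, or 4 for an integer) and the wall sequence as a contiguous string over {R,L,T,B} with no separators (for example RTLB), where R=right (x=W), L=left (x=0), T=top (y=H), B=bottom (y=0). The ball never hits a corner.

Final position: (8,5)
Wall sequence: RTBLTBR

1. t=1 → R at (8,5); v=(-1,2)
2. t=3/2 → T at (13/2,8); v=(-1,-2)
3. t=4 → B at (5/2,0); v=(-1,2)
4. t=5/2 → L at (0,5); v=(1,2)
5. t=3/2 → T at (3/2,8); v=(1,-2)
6. t=4 → B at (11/2,0); v=(1,2)
7. t=5/2 → R at (8,5); v=(-1,2)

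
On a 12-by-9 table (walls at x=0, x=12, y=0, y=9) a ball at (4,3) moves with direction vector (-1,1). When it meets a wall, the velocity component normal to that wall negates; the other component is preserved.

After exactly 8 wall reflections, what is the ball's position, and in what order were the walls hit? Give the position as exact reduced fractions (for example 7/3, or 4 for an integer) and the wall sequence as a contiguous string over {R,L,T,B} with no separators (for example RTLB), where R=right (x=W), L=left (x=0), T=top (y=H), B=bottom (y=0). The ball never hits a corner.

Final position: (12,7)
Wall sequence: LTBRTLBR

1. t=4 → L at (0,7); v=(1,1)
2. t=2 → T at (2,9); v=(1,-1)
3. t=9 → B at (11,0); v=(1,1)
4. t=1 → R at (12,1); v=(-1,1)
5. t=8 → T at (4,9); v=(-1,-1)
6. t=4 → L at (0,5); v=(1,-1)
7. t=5 → B at (5,0); v=(1,1)
8. t=7 → R at (12,7); v=(-1,1)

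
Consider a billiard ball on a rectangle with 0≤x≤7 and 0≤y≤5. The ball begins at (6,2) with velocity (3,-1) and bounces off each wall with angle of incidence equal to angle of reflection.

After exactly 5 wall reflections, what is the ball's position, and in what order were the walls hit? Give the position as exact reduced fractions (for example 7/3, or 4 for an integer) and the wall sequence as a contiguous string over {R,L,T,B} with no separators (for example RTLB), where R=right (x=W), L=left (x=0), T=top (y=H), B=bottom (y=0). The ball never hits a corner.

1. t=1/3 → R at (7,5/3); v=(-3,-1)
2. t=5/3 → B at (2,0); v=(-3,1)
3. t=2/3 → L at (0,2/3); v=(3,1)
4. t=7/3 → R at (7,3); v=(-3,1)
5. t=2 → T at (1,5); v=(-3,-1)

Final position: (1,5)
Wall sequence: RBLRT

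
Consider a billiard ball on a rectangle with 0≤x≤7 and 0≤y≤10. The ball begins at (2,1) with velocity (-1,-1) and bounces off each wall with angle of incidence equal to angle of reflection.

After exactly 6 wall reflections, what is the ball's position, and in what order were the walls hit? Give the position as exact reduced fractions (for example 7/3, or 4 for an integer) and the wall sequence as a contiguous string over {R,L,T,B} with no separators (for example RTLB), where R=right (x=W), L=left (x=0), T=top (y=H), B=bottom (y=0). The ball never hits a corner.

1. t=1 → B at (1,0); v=(-1,1)
2. t=1 → L at (0,1); v=(1,1)
3. t=7 → R at (7,8); v=(-1,1)
4. t=2 → T at (5,10); v=(-1,-1)
5. t=5 → L at (0,5); v=(1,-1)
6. t=5 → B at (5,0); v=(1,1)

Final position: (5,0)
Wall sequence: BLRTLB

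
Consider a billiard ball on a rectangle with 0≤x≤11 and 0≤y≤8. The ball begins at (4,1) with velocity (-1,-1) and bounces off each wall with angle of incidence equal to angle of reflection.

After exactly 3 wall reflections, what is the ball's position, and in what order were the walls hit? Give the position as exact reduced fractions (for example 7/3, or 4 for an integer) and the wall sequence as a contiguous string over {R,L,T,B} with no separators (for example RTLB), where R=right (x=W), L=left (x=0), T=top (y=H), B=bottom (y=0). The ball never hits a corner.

Final position: (5,8)
Wall sequence: BLT

1. t=1 → B at (3,0); v=(-1,1)
2. t=3 → L at (0,3); v=(1,1)
3. t=5 → T at (5,8); v=(1,-1)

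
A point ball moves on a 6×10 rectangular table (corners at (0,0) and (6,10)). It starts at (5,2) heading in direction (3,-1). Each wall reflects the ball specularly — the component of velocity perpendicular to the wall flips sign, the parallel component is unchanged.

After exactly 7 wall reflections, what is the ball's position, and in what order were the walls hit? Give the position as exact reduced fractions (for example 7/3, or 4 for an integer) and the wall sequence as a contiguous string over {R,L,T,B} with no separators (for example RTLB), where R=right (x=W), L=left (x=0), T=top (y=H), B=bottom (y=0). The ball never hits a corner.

1. t=1/3 → R at (6,5/3); v=(-3,-1)
2. t=5/3 → B at (1,0); v=(-3,1)
3. t=1/3 → L at (0,1/3); v=(3,1)
4. t=2 → R at (6,7/3); v=(-3,1)
5. t=2 → L at (0,13/3); v=(3,1)
6. t=2 → R at (6,19/3); v=(-3,1)
7. t=2 → L at (0,25/3); v=(3,1)

Final position: (0,25/3)
Wall sequence: RBLRLRL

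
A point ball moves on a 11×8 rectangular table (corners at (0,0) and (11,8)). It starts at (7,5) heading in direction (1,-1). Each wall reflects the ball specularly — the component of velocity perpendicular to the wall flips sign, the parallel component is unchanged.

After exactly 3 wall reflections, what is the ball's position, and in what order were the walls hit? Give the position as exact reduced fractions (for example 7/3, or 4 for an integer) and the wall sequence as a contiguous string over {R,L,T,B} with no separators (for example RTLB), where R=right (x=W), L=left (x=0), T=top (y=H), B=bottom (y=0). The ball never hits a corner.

1. t=4 → R at (11,1); v=(-1,-1)
2. t=1 → B at (10,0); v=(-1,1)
3. t=8 → T at (2,8); v=(-1,-1)

Final position: (2,8)
Wall sequence: RBT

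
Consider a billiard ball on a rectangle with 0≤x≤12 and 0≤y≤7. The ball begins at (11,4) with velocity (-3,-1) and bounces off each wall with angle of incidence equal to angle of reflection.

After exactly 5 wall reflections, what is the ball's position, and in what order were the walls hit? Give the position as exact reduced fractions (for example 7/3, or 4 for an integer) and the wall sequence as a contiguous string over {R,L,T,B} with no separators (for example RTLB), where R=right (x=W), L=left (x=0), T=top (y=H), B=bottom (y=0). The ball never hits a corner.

1. t=11/3 → L at (0,1/3); v=(3,-1)
2. t=1/3 → B at (1,0); v=(3,1)
3. t=11/3 → R at (12,11/3); v=(-3,1)
4. t=10/3 → T at (2,7); v=(-3,-1)
5. t=2/3 → L at (0,19/3); v=(3,-1)

Final position: (0,19/3)
Wall sequence: LBRTL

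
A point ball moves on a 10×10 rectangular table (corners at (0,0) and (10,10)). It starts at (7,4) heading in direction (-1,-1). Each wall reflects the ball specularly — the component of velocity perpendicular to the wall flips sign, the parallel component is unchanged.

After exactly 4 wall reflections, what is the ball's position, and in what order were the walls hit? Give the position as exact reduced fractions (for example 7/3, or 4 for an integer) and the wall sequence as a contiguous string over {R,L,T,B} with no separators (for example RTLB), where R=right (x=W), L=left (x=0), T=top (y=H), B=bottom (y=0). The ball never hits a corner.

Final position: (10,7)
Wall sequence: BLTR

1. t=4 → B at (3,0); v=(-1,1)
2. t=3 → L at (0,3); v=(1,1)
3. t=7 → T at (7,10); v=(1,-1)
4. t=3 → R at (10,7); v=(-1,-1)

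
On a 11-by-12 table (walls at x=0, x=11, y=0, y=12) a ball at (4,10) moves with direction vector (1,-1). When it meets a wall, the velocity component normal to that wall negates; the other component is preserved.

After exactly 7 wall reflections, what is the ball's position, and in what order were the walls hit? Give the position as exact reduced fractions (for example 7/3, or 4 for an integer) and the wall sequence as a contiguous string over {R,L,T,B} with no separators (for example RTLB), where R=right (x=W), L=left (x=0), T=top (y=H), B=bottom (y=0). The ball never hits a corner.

1. t=7 → R at (11,3); v=(-1,-1)
2. t=3 → B at (8,0); v=(-1,1)
3. t=8 → L at (0,8); v=(1,1)
4. t=4 → T at (4,12); v=(1,-1)
5. t=7 → R at (11,5); v=(-1,-1)
6. t=5 → B at (6,0); v=(-1,1)
7. t=6 → L at (0,6); v=(1,1)

Final position: (0,6)
Wall sequence: RBLTRBL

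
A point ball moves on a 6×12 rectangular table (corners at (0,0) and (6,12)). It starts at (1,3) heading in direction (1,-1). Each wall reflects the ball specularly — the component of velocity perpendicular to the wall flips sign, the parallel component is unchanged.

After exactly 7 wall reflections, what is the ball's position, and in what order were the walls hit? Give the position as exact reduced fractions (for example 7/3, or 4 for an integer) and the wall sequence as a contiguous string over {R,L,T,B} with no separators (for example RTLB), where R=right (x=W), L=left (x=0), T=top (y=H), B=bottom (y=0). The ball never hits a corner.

Final position: (4,0)
Wall sequence: BRLTRLB

1. t=3 → B at (4,0); v=(1,1)
2. t=2 → R at (6,2); v=(-1,1)
3. t=6 → L at (0,8); v=(1,1)
4. t=4 → T at (4,12); v=(1,-1)
5. t=2 → R at (6,10); v=(-1,-1)
6. t=6 → L at (0,4); v=(1,-1)
7. t=4 → B at (4,0); v=(1,1)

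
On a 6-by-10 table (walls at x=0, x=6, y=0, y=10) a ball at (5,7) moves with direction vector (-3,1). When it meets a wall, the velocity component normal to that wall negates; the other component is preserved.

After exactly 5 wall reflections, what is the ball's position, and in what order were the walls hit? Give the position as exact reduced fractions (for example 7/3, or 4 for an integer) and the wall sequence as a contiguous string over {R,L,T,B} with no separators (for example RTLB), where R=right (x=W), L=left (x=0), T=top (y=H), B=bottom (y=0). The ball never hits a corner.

1. t=5/3 → L at (0,26/3); v=(3,1)
2. t=4/3 → T at (4,10); v=(3,-1)
3. t=2/3 → R at (6,28/3); v=(-3,-1)
4. t=2 → L at (0,22/3); v=(3,-1)
5. t=2 → R at (6,16/3); v=(-3,-1)

Final position: (6,16/3)
Wall sequence: LTRLR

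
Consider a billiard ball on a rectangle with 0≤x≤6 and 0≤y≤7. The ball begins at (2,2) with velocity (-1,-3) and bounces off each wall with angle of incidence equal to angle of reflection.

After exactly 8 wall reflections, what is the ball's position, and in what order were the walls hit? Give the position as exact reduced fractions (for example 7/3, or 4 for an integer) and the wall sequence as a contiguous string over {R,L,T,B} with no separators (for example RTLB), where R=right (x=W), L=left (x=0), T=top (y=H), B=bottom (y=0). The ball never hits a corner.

1. t=2/3 → B at (4/3,0); v=(-1,3)
2. t=4/3 → L at (0,4); v=(1,3)
3. t=1 → T at (1,7); v=(1,-3)
4. t=7/3 → B at (10/3,0); v=(1,3)
5. t=7/3 → T at (17/3,7); v=(1,-3)
6. t=1/3 → R at (6,6); v=(-1,-3)
7. t=2 → B at (4,0); v=(-1,3)
8. t=7/3 → T at (5/3,7); v=(-1,-3)

Final position: (5/3,7)
Wall sequence: BLTBTRBT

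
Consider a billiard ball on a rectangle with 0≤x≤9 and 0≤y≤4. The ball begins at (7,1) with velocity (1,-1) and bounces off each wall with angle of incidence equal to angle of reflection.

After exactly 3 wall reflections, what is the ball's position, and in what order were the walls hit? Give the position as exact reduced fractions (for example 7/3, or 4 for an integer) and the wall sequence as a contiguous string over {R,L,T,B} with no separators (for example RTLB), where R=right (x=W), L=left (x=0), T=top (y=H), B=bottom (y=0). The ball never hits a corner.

Final position: (6,4)
Wall sequence: BRT

1. t=1 → B at (8,0); v=(1,1)
2. t=1 → R at (9,1); v=(-1,1)
3. t=3 → T at (6,4); v=(-1,-1)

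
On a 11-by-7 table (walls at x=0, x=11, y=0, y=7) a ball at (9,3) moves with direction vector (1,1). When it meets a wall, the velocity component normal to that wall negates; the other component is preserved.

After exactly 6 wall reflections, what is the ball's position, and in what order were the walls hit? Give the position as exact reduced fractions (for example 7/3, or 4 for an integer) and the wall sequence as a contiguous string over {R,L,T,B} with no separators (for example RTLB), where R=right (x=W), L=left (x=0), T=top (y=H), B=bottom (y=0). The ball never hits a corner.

Final position: (11,1)
Wall sequence: RTBLTR

1. t=2 → R at (11,5); v=(-1,1)
2. t=2 → T at (9,7); v=(-1,-1)
3. t=7 → B at (2,0); v=(-1,1)
4. t=2 → L at (0,2); v=(1,1)
5. t=5 → T at (5,7); v=(1,-1)
6. t=6 → R at (11,1); v=(-1,-1)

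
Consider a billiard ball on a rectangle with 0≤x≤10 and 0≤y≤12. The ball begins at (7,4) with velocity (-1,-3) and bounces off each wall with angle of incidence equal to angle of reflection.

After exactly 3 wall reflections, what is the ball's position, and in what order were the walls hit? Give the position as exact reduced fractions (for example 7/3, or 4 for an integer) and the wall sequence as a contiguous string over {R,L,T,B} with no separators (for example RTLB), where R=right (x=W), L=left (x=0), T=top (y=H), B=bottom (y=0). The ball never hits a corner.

1. t=4/3 → B at (17/3,0); v=(-1,3)
2. t=4 → T at (5/3,12); v=(-1,-3)
3. t=5/3 → L at (0,7); v=(1,-3)

Final position: (0,7)
Wall sequence: BTL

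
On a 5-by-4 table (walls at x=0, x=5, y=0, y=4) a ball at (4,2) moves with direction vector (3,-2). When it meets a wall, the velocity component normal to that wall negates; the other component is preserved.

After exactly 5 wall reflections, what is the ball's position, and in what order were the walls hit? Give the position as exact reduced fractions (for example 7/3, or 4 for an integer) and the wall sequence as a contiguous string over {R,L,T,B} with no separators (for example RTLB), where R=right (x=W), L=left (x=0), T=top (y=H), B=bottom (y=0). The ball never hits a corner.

Final position: (5,8/3)
Wall sequence: RBLTR

1. t=1/3 → R at (5,4/3); v=(-3,-2)
2. t=2/3 → B at (3,0); v=(-3,2)
3. t=1 → L at (0,2); v=(3,2)
4. t=1 → T at (3,4); v=(3,-2)
5. t=2/3 → R at (5,8/3); v=(-3,-2)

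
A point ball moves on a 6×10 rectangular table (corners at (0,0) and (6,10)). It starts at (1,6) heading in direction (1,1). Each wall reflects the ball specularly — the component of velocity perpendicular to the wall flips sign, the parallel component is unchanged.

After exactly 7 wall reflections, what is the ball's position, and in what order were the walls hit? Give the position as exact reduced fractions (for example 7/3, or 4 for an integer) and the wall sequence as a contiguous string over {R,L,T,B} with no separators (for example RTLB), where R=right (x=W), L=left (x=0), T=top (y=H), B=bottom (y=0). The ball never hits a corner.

1. t=4 → T at (5,10); v=(1,-1)
2. t=1 → R at (6,9); v=(-1,-1)
3. t=6 → L at (0,3); v=(1,-1)
4. t=3 → B at (3,0); v=(1,1)
5. t=3 → R at (6,3); v=(-1,1)
6. t=6 → L at (0,9); v=(1,1)
7. t=1 → T at (1,10); v=(1,-1)

Final position: (1,10)
Wall sequence: TRLBRLT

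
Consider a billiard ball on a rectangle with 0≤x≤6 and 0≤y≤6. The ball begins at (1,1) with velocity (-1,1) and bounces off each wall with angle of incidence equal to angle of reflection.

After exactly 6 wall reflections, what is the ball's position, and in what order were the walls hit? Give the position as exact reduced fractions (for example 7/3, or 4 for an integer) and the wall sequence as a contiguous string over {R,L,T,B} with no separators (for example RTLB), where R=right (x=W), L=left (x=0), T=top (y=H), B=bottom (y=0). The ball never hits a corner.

1. t=1 → L at (0,2); v=(1,1)
2. t=4 → T at (4,6); v=(1,-1)
3. t=2 → R at (6,4); v=(-1,-1)
4. t=4 → B at (2,0); v=(-1,1)
5. t=2 → L at (0,2); v=(1,1)
6. t=4 → T at (4,6); v=(1,-1)

Final position: (4,6)
Wall sequence: LTRBLT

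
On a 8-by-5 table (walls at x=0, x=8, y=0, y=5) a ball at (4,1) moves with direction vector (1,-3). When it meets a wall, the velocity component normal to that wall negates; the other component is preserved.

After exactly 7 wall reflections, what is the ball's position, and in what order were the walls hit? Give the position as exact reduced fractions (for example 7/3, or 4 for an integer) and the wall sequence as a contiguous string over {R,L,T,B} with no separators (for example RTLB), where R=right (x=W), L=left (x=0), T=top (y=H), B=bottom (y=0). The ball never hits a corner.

1. t=1/3 → B at (13/3,0); v=(1,3)
2. t=5/3 → T at (6,5); v=(1,-3)
3. t=5/3 → B at (23/3,0); v=(1,3)
4. t=1/3 → R at (8,1); v=(-1,3)
5. t=4/3 → T at (20/3,5); v=(-1,-3)
6. t=5/3 → B at (5,0); v=(-1,3)
7. t=5/3 → T at (10/3,5); v=(-1,-3)

Final position: (10/3,5)
Wall sequence: BTBRTBT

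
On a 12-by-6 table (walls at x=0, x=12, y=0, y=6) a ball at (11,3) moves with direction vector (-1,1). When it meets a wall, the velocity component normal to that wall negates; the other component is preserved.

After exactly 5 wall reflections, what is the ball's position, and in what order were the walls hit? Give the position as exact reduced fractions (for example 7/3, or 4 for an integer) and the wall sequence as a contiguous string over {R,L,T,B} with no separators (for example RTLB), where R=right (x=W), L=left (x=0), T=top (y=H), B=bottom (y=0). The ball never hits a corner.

1. t=3 → T at (8,6); v=(-1,-1)
2. t=6 → B at (2,0); v=(-1,1)
3. t=2 → L at (0,2); v=(1,1)
4. t=4 → T at (4,6); v=(1,-1)
5. t=6 → B at (10,0); v=(1,1)

Final position: (10,0)
Wall sequence: TBLTB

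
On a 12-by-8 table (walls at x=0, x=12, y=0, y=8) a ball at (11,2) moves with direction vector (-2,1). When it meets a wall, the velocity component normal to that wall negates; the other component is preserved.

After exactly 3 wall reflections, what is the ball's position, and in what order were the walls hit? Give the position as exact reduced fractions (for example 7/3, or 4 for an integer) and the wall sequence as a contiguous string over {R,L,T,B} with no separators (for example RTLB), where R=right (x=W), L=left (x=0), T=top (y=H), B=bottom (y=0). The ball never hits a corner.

1. t=11/2 → L at (0,15/2); v=(2,1)
2. t=1/2 → T at (1,8); v=(2,-1)
3. t=11/2 → R at (12,5/2); v=(-2,-1)

Final position: (12,5/2)
Wall sequence: LTR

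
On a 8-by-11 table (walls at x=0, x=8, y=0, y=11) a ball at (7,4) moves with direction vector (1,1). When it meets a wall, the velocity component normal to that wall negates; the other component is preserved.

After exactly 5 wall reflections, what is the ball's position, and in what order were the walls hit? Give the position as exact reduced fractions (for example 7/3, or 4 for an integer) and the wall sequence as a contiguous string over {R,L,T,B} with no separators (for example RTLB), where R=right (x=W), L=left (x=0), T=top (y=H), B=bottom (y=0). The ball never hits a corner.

1. t=1 → R at (8,5); v=(-1,1)
2. t=6 → T at (2,11); v=(-1,-1)
3. t=2 → L at (0,9); v=(1,-1)
4. t=8 → R at (8,1); v=(-1,-1)
5. t=1 → B at (7,0); v=(-1,1)

Final position: (7,0)
Wall sequence: RTLRB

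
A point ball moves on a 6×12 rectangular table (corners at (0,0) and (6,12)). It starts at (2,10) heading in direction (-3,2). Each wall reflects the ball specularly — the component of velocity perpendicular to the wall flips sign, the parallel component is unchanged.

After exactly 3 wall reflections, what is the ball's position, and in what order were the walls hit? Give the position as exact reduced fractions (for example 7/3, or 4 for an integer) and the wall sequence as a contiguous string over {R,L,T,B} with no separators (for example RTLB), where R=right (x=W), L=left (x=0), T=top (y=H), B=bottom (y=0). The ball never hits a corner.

1. t=2/3 → L at (0,34/3); v=(3,2)
2. t=1/3 → T at (1,12); v=(3,-2)
3. t=5/3 → R at (6,26/3); v=(-3,-2)

Final position: (6,26/3)
Wall sequence: LTR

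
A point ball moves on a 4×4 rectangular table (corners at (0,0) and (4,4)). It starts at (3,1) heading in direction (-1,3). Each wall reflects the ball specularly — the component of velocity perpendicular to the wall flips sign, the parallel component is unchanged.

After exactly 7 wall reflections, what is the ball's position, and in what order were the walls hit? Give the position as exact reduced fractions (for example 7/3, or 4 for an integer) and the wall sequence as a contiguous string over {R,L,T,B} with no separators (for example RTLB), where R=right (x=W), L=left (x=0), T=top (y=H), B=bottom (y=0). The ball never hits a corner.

Final position: (4,2)
Wall sequence: TBLTBTR

1. t=1 → T at (2,4); v=(-1,-3)
2. t=4/3 → B at (2/3,0); v=(-1,3)
3. t=2/3 → L at (0,2); v=(1,3)
4. t=2/3 → T at (2/3,4); v=(1,-3)
5. t=4/3 → B at (2,0); v=(1,3)
6. t=4/3 → T at (10/3,4); v=(1,-3)
7. t=2/3 → R at (4,2); v=(-1,-3)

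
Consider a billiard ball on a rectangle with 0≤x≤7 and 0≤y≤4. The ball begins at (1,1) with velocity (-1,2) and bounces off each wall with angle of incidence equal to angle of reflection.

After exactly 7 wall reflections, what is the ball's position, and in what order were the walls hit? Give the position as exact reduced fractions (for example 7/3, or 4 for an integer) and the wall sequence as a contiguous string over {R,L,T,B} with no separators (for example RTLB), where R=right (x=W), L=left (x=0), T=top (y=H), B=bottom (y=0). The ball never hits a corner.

1. t=1 → L at (0,3); v=(1,2)
2. t=1/2 → T at (1/2,4); v=(1,-2)
3. t=2 → B at (5/2,0); v=(1,2)
4. t=2 → T at (9/2,4); v=(1,-2)
5. t=2 → B at (13/2,0); v=(1,2)
6. t=1/2 → R at (7,1); v=(-1,2)
7. t=3/2 → T at (11/2,4); v=(-1,-2)

Final position: (11/2,4)
Wall sequence: LTBTBRT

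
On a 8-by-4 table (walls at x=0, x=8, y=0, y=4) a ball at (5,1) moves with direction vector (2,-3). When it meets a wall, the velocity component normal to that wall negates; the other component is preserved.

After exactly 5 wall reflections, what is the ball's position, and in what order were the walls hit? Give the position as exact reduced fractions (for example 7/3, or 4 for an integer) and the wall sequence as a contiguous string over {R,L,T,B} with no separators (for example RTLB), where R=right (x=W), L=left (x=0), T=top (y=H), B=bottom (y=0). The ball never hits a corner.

Final position: (7/3,4)
Wall sequence: BRTBT

1. t=1/3 → B at (17/3,0); v=(2,3)
2. t=7/6 → R at (8,7/2); v=(-2,3)
3. t=1/6 → T at (23/3,4); v=(-2,-3)
4. t=4/3 → B at (5,0); v=(-2,3)
5. t=4/3 → T at (7/3,4); v=(-2,-3)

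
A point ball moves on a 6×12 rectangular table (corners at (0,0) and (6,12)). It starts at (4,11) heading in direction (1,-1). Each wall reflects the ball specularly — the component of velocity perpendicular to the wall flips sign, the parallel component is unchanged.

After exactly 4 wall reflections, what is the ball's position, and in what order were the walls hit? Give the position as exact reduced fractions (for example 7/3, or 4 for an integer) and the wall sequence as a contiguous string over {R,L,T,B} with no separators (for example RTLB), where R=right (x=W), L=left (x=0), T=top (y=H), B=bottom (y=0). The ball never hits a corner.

Final position: (6,3)
Wall sequence: RLBR

1. t=2 → R at (6,9); v=(-1,-1)
2. t=6 → L at (0,3); v=(1,-1)
3. t=3 → B at (3,0); v=(1,1)
4. t=3 → R at (6,3); v=(-1,1)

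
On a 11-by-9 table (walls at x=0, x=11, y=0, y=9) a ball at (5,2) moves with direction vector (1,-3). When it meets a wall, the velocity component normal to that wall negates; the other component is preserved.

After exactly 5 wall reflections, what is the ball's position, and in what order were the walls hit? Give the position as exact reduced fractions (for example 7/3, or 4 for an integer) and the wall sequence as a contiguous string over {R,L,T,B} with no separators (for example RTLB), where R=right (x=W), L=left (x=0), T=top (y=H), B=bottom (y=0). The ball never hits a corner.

Final position: (22/3,9)
Wall sequence: BTRBT

1. t=2/3 → B at (17/3,0); v=(1,3)
2. t=3 → T at (26/3,9); v=(1,-3)
3. t=7/3 → R at (11,2); v=(-1,-3)
4. t=2/3 → B at (31/3,0); v=(-1,3)
5. t=3 → T at (22/3,9); v=(-1,-3)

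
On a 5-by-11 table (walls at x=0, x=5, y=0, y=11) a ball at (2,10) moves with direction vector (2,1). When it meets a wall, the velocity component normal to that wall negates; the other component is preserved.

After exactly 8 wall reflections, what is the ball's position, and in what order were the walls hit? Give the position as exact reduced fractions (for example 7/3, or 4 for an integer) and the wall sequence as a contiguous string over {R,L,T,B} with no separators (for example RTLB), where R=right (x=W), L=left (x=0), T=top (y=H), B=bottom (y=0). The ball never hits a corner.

Final position: (0,2)
Wall sequence: TRLRLRBL

1. t=1 → T at (4,11); v=(2,-1)
2. t=1/2 → R at (5,21/2); v=(-2,-1)
3. t=5/2 → L at (0,8); v=(2,-1)
4. t=5/2 → R at (5,11/2); v=(-2,-1)
5. t=5/2 → L at (0,3); v=(2,-1)
6. t=5/2 → R at (5,1/2); v=(-2,-1)
7. t=1/2 → B at (4,0); v=(-2,1)
8. t=2 → L at (0,2); v=(2,1)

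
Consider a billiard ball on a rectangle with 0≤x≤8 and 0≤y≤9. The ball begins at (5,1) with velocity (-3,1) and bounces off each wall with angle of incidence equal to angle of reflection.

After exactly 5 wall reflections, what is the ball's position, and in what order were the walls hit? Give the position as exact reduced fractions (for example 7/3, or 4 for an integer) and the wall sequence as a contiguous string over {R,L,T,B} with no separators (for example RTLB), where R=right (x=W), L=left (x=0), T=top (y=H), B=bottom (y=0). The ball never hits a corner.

Final position: (8,22/3)
Wall sequence: LRLTR

1. t=5/3 → L at (0,8/3); v=(3,1)
2. t=8/3 → R at (8,16/3); v=(-3,1)
3. t=8/3 → L at (0,8); v=(3,1)
4. t=1 → T at (3,9); v=(3,-1)
5. t=5/3 → R at (8,22/3); v=(-3,-1)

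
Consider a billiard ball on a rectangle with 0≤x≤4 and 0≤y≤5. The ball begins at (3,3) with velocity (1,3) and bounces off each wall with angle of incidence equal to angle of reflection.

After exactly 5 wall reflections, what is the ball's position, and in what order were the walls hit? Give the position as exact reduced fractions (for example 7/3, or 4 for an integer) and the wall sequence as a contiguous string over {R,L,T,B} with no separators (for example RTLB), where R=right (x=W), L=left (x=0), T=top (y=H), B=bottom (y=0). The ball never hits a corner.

Final position: (0,2)
Wall sequence: TRBTL

1. t=2/3 → T at (11/3,5); v=(1,-3)
2. t=1/3 → R at (4,4); v=(-1,-3)
3. t=4/3 → B at (8/3,0); v=(-1,3)
4. t=5/3 → T at (1,5); v=(-1,-3)
5. t=1 → L at (0,2); v=(1,-3)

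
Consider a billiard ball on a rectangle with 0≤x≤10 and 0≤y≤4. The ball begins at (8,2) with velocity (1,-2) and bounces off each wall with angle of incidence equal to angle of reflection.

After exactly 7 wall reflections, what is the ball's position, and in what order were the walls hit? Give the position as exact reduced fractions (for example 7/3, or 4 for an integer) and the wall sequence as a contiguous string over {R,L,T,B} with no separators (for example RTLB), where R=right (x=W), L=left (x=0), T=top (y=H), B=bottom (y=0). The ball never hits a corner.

1. t=1 → B at (9,0); v=(1,2)
2. t=1 → R at (10,2); v=(-1,2)
3. t=1 → T at (9,4); v=(-1,-2)
4. t=2 → B at (7,0); v=(-1,2)
5. t=2 → T at (5,4); v=(-1,-2)
6. t=2 → B at (3,0); v=(-1,2)
7. t=2 → T at (1,4); v=(-1,-2)

Final position: (1,4)
Wall sequence: BRTBTBT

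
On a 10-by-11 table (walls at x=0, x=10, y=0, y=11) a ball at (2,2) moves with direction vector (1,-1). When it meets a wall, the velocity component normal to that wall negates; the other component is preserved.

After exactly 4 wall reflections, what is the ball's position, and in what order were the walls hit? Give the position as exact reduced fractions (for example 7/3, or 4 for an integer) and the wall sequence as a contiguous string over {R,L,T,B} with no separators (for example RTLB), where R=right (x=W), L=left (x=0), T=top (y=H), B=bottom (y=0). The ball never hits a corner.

Final position: (0,6)
Wall sequence: BRTL

1. t=2 → B at (4,0); v=(1,1)
2. t=6 → R at (10,6); v=(-1,1)
3. t=5 → T at (5,11); v=(-1,-1)
4. t=5 → L at (0,6); v=(1,-1)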